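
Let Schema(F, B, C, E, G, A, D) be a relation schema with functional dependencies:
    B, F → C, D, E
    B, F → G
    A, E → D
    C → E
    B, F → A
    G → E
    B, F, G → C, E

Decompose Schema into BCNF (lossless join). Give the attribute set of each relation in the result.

{A, B, C, F, G}; {A, D, E}; {C, E}

Candidate key of the original relation: {B, F}.
Within {A, B, C, D, E, F, G}: {A, E}⁺ ∩ {A, B, C, D, E, F, G} = {A, D, E}, not the whole set, so A, E → D violates BCNF; decompose into {A, D, E} and {A, B, C, E, F, G}.
{A, D, E} has no BCNF violation.
Within {A, B, C, E, F, G}: {C}⁺ ∩ {A, B, C, E, F, G} = {C, E}, not the whole set, so C → E violates BCNF; decompose into {C, E} and {A, B, C, F, G}.
{C, E} has no BCNF violation.
{A, B, C, F, G} has no BCNF violation.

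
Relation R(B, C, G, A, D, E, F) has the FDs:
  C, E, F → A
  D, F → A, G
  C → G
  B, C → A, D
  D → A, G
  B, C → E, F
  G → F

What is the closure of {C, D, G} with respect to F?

Start with {C, D, G}.
D → A, G applies; add {A} → now {A, C, D, G}.
G → F applies; add {F} → now {A, C, D, F, G}.
No further FD applies.

{A, C, D, F, G}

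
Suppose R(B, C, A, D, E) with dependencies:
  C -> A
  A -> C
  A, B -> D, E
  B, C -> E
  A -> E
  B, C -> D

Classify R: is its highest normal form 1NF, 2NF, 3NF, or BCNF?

1NF

Candidate keys: {A, B}, {B, C}. Prime attributes: {A, B, C}.
For C -> A we have {C}⁺ = {A, C, E}; {C} is not a superkey, so BCNF fails.
A -> E determines the non-prime attribute {E} from a non-superkey — 3NF is violated.
{A} is a proper subset of the key {A, B}, and {A}⁺ contains the non-prime attribute {E} — a partial dependency, so 2NF is violated.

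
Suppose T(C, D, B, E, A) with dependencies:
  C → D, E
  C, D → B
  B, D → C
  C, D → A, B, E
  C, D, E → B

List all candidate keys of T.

{B, D}, {C}

{C} is a candidate key since {C}⁺ = {A, B, C, D, E} covers every attribute.
{B, D} is a candidate key since {B, D}⁺ = {A, B, C, D, E} covers every attribute.
Any other superkey properly contains one of these, so there are no further candidate keys.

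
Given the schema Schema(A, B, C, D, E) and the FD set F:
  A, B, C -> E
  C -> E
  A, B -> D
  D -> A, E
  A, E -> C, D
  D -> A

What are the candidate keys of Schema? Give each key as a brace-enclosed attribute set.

{A, B}, {B, D}

No FD produces {B}, so it must be in every candidate key.
{A, B}⁺ = {A, B, C, D, E} — all of the relation — so {A, B} is a candidate key.
{B, D}⁺ = {A, B, C, D, E} — all of the relation — so {B, D} is a candidate key.
Any other superkey properly contains one of these, so there are no further candidate keys.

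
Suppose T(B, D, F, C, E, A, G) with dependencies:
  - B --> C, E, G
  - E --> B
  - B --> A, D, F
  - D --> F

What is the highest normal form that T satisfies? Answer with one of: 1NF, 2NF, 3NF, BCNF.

2NF

Candidate keys: {B}, {E}. Prime attributes: {B, E}.
D --> F: {D}⁺ = {D, F}, which is not all of the attributes, so the left side is not a superkey — BCNF is violated.
D --> F determines the non-prime attribute {F} from a non-superkey — 3NF is violated.
Every candidate key is a single attribute, so no partial dependency is possible; 2NF holds.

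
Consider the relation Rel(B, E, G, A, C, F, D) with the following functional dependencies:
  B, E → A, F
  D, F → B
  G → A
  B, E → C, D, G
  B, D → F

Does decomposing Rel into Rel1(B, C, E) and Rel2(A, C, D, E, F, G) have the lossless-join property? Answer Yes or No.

No

The shared attributes are {C, E} and {C, E}⁺ = {C, E}.
Neither Rel1 nor Rel2 is contained in that closure, so the decomposition is lossy.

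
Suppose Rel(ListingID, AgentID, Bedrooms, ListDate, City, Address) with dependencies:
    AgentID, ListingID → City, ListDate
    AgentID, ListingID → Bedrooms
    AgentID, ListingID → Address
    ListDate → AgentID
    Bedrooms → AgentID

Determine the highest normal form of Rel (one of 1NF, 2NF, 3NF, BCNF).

Candidate keys: {AgentID, ListingID}, {Bedrooms, ListingID}, {ListDate, ListingID}. Prime attributes: {AgentID, Bedrooms, ListDate, ListingID}.
ListDate → AgentID breaks BCNF: {ListDate}⁺ = {AgentID, ListDate}, so {ListDate} is not a superkey.
Since {AgentID} ⊆ prime attributes and every other non-superkey FD also has a prime right side, the schema is in 3NF.

3NF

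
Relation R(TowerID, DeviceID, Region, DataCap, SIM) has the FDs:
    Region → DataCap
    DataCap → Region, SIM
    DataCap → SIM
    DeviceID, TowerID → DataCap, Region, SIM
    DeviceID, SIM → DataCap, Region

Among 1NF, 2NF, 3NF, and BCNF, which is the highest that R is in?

Candidate key: {DeviceID, TowerID}. Prime attributes: {DeviceID, TowerID}.
Region → DataCap: {Region}⁺ = {DataCap, Region, SIM}, which is not all of the attributes, so the left side is not a superkey — BCNF is violated.
Because {DataCap} is non-prime and the left side of Region → DataCap is not a superkey, the relation is not in 3NF.
No proper subset of a key has a non-prime attribute in its closure, so there is no partial dependency; 2NF holds.

2NF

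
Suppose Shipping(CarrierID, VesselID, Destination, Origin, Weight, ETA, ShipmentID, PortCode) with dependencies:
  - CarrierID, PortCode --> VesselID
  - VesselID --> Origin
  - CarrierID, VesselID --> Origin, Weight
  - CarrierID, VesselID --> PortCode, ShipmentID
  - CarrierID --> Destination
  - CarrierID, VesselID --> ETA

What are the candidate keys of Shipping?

{CarrierID, PortCode}, {CarrierID, VesselID}

{CarrierID} never appears on the right of any FD, so every key must include it.
Closure of {CarrierID, PortCode} is {CarrierID, Destination, ETA, Origin, PortCode, ShipmentID, VesselID, Weight}, the whole schema; {CarrierID, PortCode} is a candidate key.
Closure of {CarrierID, VesselID} is {CarrierID, Destination, ETA, Origin, PortCode, ShipmentID, VesselID, Weight}, the whole schema; {CarrierID, VesselID} is a candidate key.
No proper subset of any of these is a key, and no other minimal superkey exists.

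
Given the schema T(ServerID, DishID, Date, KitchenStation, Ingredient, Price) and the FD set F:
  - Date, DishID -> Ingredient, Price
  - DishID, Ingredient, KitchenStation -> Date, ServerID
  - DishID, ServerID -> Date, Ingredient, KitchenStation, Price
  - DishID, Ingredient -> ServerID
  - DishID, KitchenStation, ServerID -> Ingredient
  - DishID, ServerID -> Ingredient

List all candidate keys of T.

{DishID} never appears on the right of any FD, so every key must include it.
{Date, DishID}⁺ = {Date, DishID, Ingredient, KitchenStation, Price, ServerID}, which is every attribute, so {Date, DishID} is a candidate key.
{DishID, Ingredient}⁺ = {Date, DishID, Ingredient, KitchenStation, Price, ServerID}, which is every attribute, so {DishID, Ingredient} is a candidate key.
{DishID, ServerID}⁺ = {Date, DishID, Ingredient, KitchenStation, Price, ServerID}, which is every attribute, so {DishID, ServerID} is a candidate key.
No proper subset of any of these is a key, and no other minimal superkey exists.

{Date, DishID}, {DishID, Ingredient}, {DishID, ServerID}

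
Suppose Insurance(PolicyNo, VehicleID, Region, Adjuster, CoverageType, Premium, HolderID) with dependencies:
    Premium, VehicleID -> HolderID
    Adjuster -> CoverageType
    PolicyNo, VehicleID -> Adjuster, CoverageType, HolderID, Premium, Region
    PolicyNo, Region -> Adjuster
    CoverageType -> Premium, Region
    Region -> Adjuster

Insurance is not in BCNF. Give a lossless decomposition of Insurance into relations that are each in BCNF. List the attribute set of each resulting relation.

{Adjuster, CoverageType, Premium, Region}; {Adjuster, PolicyNo, VehicleID}; {HolderID, Premium, VehicleID}

Candidate key of the original relation: {PolicyNo, VehicleID}.
{Adjuster, CoverageType, HolderID, PolicyNo, Premium, Region, VehicleID}: {Premium, VehicleID} determines {HolderID, Premium, VehicleID} here but is not a superkey — split on Premium, VehicleID -> HolderID, giving {HolderID, Premium, VehicleID} and {Adjuster, CoverageType, PolicyNo, Premium, Region, VehicleID}.
{HolderID, Premium, VehicleID} is in BCNF.
{Adjuster, CoverageType, PolicyNo, Premium, Region, VehicleID}: {Adjuster} determines {Adjuster, CoverageType, Premium, Region} here but is not a superkey — split on Adjuster -> CoverageType, Premium, Region, giving {Adjuster, CoverageType, Premium, Region} and {Adjuster, PolicyNo, VehicleID}.
{Adjuster, CoverageType, Premium, Region} is in BCNF.
{Adjuster, PolicyNo, VehicleID} is in BCNF.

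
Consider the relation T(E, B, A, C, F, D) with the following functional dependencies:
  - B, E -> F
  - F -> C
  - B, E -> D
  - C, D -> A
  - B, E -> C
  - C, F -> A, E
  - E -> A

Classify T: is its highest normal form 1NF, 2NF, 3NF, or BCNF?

1NF

Candidate keys: {B, E}, {B, F}. Prime attributes: {B, E, F}.
F -> C: {F}⁺ = {A, C, E, F}, which is not all of the attributes, so the left side is not a superkey — BCNF is violated.
Because {C} is non-prime and the left side of F -> C is not a superkey, the relation is not in 3NF.
{E} is a proper subset of the key {B, E}, and {E}⁺ contains the non-prime attribute {A} — a partial dependency, so 2NF is violated.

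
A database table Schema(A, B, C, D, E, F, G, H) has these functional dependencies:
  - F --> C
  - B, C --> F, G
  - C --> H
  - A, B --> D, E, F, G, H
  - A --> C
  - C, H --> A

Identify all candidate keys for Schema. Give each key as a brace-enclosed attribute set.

{A, B}, {B, C}, {B, F}

Attributes never on any right-hand side: {B} — every candidate key must contain it.
{A, B}⁺ = {A, B, C, D, E, F, G, H} — all of the relation — so {A, B} is a candidate key.
{B, C}⁺ = {A, B, C, D, E, F, G, H} — all of the relation — so {B, C} is a candidate key.
{B, F}⁺ = {A, B, C, D, E, F, G, H} — all of the relation — so {B, F} is a candidate key.
No proper subset of any of these is a key, and no other minimal superkey exists.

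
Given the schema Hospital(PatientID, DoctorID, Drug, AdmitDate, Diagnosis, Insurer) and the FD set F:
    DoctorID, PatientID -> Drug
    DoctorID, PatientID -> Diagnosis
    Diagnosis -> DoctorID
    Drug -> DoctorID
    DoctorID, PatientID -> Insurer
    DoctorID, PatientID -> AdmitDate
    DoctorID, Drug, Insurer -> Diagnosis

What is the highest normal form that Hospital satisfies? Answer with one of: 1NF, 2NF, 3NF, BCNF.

3NF

Candidate keys: {Diagnosis, PatientID}, {DoctorID, PatientID}, {Drug, PatientID}. Prime attributes: {Diagnosis, DoctorID, Drug, PatientID}.
For Diagnosis -> DoctorID we have {Diagnosis}⁺ = {Diagnosis, DoctorID}; {Diagnosis} is not a superkey, so BCNF fails.
Its right-hand attributes {DoctorID} are all prime, as are those of every other non-superkey FD — the relation is in 3NF.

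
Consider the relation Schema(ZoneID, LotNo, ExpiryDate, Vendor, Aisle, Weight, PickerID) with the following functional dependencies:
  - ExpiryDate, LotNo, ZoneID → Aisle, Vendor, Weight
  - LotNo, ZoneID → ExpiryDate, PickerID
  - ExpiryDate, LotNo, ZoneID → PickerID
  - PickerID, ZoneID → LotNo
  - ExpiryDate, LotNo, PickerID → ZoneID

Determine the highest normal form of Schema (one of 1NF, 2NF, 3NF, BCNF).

BCNF

Candidate keys: {ExpiryDate, LotNo, PickerID}, {LotNo, ZoneID}, {PickerID, ZoneID}. Prime attributes: {ExpiryDate, LotNo, PickerID, ZoneID}.
The left-hand side of every FD is a superkey, so BCNF is satisfied.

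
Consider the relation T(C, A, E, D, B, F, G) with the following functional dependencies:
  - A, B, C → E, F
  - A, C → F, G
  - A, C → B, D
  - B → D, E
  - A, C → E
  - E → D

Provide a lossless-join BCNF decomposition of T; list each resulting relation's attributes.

{A, B, C, F, G}; {B, E}; {D, E}

Candidate key of the original relation: {A, C}.
{A, B, C, D, E, F, G}: {B} determines {B, D, E} here but is not a superkey — split on B → D, E, giving {B, D, E} and {A, B, C, F, G}.
{B, D, E}: {E} determines {D, E} here but is not a superkey — split on E → D, giving {D, E} and {B, E}.
{D, E} has no BCNF violation.
{B, E} has no BCNF violation.
{A, B, C, F, G} has no BCNF violation.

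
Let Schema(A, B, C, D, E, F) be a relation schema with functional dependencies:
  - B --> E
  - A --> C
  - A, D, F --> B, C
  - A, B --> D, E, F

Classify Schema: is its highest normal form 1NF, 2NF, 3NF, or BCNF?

Candidate keys: {A, B}, {A, D, F}. Prime attributes: {A, B, D, F}.
B --> E breaks BCNF: {B}⁺ = {B, E}, so {B} is not a superkey.
B --> E has non-prime {E} on the right and a non-superkey on the left, so 3NF fails.
The proper key subset {A} of {A, B} determines non-prime {C}, so the relation is not even in 2NF.

1NF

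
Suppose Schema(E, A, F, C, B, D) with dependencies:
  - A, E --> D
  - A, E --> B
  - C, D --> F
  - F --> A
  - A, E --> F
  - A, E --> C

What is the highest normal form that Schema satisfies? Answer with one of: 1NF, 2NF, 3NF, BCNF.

3NF

Candidate keys: {A, E}, {C, D, E}, {E, F}. Prime attributes: {A, C, D, E, F}.
C, D --> F: {C, D}⁺ = {A, C, D, F}, which is not all of the attributes, so the left side is not a superkey — BCNF is violated.
Since {F} ⊆ prime attributes and every other non-superkey FD also has a prime right side, the schema is in 3NF.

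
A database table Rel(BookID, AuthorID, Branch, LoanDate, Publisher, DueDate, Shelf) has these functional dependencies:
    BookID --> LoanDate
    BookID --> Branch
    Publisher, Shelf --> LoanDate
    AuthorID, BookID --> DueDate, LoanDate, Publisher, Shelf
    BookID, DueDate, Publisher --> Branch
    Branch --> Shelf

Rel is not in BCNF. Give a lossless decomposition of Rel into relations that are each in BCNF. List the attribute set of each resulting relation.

Candidate key of the original relation: {AuthorID, BookID}.
Within {AuthorID, BookID, Branch, DueDate, LoanDate, Publisher, Shelf}: {BookID}⁺ ∩ {AuthorID, BookID, Branch, DueDate, LoanDate, Publisher, Shelf} = {BookID, Branch, LoanDate, Shelf}, not the whole set, so BookID --> Branch, LoanDate, Shelf violates BCNF; decompose into {BookID, Branch, LoanDate, Shelf} and {AuthorID, BookID, DueDate, Publisher}.
Within {BookID, Branch, LoanDate, Shelf}: {Branch}⁺ ∩ {BookID, Branch, LoanDate, Shelf} = {Branch, Shelf}, not the whole set, so Branch --> Shelf violates BCNF; decompose into {Branch, Shelf} and {BookID, Branch, LoanDate}.
{Branch, Shelf} has no BCNF violation.
{BookID, Branch, LoanDate} has no BCNF violation.
{AuthorID, BookID, DueDate, Publisher} has no BCNF violation.

{AuthorID, BookID, DueDate, Publisher}; {BookID, Branch, LoanDate}; {Branch, Shelf}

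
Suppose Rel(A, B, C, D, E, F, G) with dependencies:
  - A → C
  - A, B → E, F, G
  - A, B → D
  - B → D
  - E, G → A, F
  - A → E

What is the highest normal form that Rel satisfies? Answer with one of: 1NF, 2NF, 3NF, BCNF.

1NF

Candidate keys: {A, B}, {B, E, G}. Prime attributes: {A, B, E, G}.
A → C: {A}⁺ = {A, C, E}, which is not all of the attributes, so the left side is not a superkey — BCNF is violated.
A → C determines the non-prime attribute {C} from a non-superkey — 3NF is violated.
The proper key subset {A} of {A, B} determines non-prime {C}, so the relation is not even in 2NF.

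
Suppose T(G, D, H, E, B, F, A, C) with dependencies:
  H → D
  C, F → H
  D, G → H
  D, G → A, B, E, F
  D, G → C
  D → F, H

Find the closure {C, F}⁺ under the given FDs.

Start with {C, F}.
C, F → H applies; add {H} → now {C, F, H}.
H → D applies; add {D} → now {C, D, F, H}.
No further FD applies.

{C, D, F, H}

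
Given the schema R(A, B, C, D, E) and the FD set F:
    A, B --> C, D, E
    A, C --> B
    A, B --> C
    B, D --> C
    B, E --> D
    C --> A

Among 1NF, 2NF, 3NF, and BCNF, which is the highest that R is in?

Candidate keys: {A, B}, {B, D}, {B, E}, {C}. Prime attributes: {A, B, C, D, E}.
Every FD has a superkey on the left, so the relation is in BCNF.

BCNF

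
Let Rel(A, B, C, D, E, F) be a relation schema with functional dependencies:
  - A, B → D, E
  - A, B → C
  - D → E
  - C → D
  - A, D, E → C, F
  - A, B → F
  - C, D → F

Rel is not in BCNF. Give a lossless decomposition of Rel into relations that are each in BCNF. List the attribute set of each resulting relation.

{A, B, C}; {C, D, F}; {D, E}

Candidate key of the original relation: {A, B}.
{A, B, C, D, E, F}: {D} determines {D, E} here but is not a superkey — split on D → E, giving {D, E} and {A, B, C, D, F}.
{D, E} is in BCNF.
{A, B, C, D, F}: {C} determines {C, D, F} here but is not a superkey — split on C → D, F, giving {C, D, F} and {A, B, C}.
{C, D, F} is in BCNF.
{A, B, C} is in BCNF.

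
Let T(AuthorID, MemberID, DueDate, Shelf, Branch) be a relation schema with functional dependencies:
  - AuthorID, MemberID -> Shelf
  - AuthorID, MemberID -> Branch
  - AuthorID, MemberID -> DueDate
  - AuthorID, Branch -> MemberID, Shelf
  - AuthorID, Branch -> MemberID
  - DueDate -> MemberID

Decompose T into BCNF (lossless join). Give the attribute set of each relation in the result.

Candidate keys of the original relation: {AuthorID, Branch}, {AuthorID, DueDate}, {AuthorID, MemberID}.
In {AuthorID, Branch, DueDate, MemberID, Shelf}, {DueDate} is not a superkey ({DueDate}⁺ restricted to this set is {DueDate, MemberID}), so split on DueDate -> MemberID into {DueDate, MemberID} and {AuthorID, Branch, DueDate, Shelf}.
{DueDate, MemberID}: every determinant is a superkey — BCNF.
{AuthorID, Branch, DueDate, Shelf}: every determinant is a superkey — BCNF.

{AuthorID, Branch, DueDate, Shelf}; {DueDate, MemberID}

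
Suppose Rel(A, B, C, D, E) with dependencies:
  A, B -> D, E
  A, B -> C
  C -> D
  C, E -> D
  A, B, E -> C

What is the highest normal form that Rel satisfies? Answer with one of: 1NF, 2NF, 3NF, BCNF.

2NF

Candidate key: {A, B}. Prime attributes: {A, B}.
C -> D: {C}⁺ = {C, D}, which is not all of the attributes, so the left side is not a superkey — BCNF is violated.
C -> D has non-prime {D} on the right and a non-superkey on the left, so 3NF fails.
No non-prime attribute depends on a proper subset of any candidate key, so 2NF holds.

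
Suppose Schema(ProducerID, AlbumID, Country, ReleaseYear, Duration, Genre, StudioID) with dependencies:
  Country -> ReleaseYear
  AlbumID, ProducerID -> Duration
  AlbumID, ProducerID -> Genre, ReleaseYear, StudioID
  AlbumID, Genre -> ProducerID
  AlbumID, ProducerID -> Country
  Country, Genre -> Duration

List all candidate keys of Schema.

{AlbumID, Genre}, {AlbumID, ProducerID}

Attributes never on any right-hand side: {AlbumID} — every candidate key must contain it.
Closure of {AlbumID, Genre} is {AlbumID, Country, Duration, Genre, ProducerID, ReleaseYear, StudioID}, the whole schema; {AlbumID, Genre} is a candidate key.
Closure of {AlbumID, ProducerID} is {AlbumID, Country, Duration, Genre, ProducerID, ReleaseYear, StudioID}, the whole schema; {AlbumID, ProducerID} is a candidate key.
Any other superkey properly contains one of these, so there are no further candidate keys.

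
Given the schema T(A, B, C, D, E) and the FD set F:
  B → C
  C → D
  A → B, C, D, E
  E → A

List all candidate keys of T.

{A}, {E}

{A}⁺ = {A, B, C, D, E}, which is every attribute, so {A} is a candidate key.
{E}⁺ = {A, B, C, D, E}, which is every attribute, so {E} is a candidate key.
Any other superkey properly contains one of these, so there are no further candidate keys.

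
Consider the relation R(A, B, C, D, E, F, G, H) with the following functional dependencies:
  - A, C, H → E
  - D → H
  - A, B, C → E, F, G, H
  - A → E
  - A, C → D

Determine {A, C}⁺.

{A, C, D, E, H}

Start with {A, C}.
A → E applies; add {E} → now {A, C, E}.
A, C → D applies; add {D} → now {A, C, D, E}.
D → H applies; add {H} → now {A, C, D, E, H}.
No further FD applies.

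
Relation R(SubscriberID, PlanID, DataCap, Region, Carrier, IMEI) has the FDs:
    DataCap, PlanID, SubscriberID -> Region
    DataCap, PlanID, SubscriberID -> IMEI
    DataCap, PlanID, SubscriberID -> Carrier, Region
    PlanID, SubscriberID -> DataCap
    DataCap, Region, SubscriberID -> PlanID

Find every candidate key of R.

{SubscriberID} never appears on the right of any FD, so every key must include it.
{PlanID, SubscriberID}⁺ = {Carrier, DataCap, IMEI, PlanID, Region, SubscriberID}, which is every attribute, so {PlanID, SubscriberID} is a candidate key.
{DataCap, Region, SubscriberID}⁺ = {Carrier, DataCap, IMEI, PlanID, Region, SubscriberID}, which is every attribute, so {DataCap, Region, SubscriberID} is a candidate key.
These are minimal and exhaustive — every other superkey contains one of them.

{DataCap, Region, SubscriberID}, {PlanID, SubscriberID}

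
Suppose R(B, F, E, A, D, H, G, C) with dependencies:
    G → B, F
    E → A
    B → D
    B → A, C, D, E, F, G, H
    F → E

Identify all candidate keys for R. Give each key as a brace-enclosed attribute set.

{B}, {G}

Closure of {B} is {A, B, C, D, E, F, G, H}, the whole schema; {B} is a candidate key.
Closure of {G} is {A, B, C, D, E, F, G, H}, the whole schema; {G} is a candidate key.
No proper subset of any of these is a key, and no other minimal superkey exists.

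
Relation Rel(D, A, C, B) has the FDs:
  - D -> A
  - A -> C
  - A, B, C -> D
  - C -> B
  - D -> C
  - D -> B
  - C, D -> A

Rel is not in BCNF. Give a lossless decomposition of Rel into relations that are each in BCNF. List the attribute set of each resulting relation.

{A, C, D}; {B, C}

Candidate keys of the original relation: {A}, {D}.
In {A, B, C, D}, {C} is not a superkey ({C}⁺ restricted to this set is {B, C}), so split on C -> B into {B, C} and {A, C, D}.
{B, C} is in BCNF.
{A, C, D} is in BCNF.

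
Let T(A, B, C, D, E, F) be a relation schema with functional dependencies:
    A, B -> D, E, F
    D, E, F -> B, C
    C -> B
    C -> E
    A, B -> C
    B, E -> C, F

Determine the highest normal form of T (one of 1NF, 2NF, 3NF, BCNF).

3NF

Candidate keys: {A, B}, {A, C}, {A, D, E, F}. Prime attributes: {A, B, C, D, E, F}.
For D, E, F -> B, C we have {D, E, F}⁺ = {B, C, D, E, F}; {D, E, F} is not a superkey, so BCNF fails.
Its right-hand attributes {B, C} are all prime, as are those of every other non-superkey FD — the relation is in 3NF.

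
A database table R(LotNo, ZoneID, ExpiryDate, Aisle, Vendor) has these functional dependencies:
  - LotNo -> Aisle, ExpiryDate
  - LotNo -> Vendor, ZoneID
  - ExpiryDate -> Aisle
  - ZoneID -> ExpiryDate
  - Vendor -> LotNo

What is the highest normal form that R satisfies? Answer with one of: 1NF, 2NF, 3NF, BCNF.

2NF

Candidate keys: {LotNo}, {Vendor}. Prime attributes: {LotNo, Vendor}.
For ExpiryDate -> Aisle we have {ExpiryDate}⁺ = {Aisle, ExpiryDate}; {ExpiryDate} is not a superkey, so BCNF fails.
ExpiryDate -> Aisle has non-prime {Aisle} on the right and a non-superkey on the left, so 3NF fails.
All keys have size 1, which rules out partial dependencies — 2NF is satisfied.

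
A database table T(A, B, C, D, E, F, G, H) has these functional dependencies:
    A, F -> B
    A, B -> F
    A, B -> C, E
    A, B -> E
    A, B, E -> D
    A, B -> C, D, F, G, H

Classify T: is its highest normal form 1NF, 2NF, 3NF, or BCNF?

BCNF

Candidate keys: {A, B}, {A, F}. Prime attributes: {A, B, F}.
Every FD has a superkey on the left, so the relation is in BCNF.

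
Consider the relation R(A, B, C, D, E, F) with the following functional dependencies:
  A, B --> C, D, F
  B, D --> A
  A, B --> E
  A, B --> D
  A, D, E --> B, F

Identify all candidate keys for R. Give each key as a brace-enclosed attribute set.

Closure of {A, B} is {A, B, C, D, E, F}, the whole schema; {A, B} is a candidate key.
Closure of {B, D} is {A, B, C, D, E, F}, the whole schema; {B, D} is a candidate key.
Closure of {A, D, E} is {A, B, C, D, E, F}, the whole schema; {A, D, E} is a candidate key.
These are minimal and exhaustive — every other superkey contains one of them.

{A, B}, {A, D, E}, {B, D}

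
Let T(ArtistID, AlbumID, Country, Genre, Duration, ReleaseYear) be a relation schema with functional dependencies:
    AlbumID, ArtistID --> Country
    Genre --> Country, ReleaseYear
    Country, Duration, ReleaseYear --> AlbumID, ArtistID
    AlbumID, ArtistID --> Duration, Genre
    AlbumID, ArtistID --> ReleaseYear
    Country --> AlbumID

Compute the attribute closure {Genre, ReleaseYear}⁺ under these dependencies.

{AlbumID, Country, Genre, ReleaseYear}

Start with {Genre, ReleaseYear}.
Genre --> Country, ReleaseYear applies; add {Country} → now {Country, Genre, ReleaseYear}.
Country --> AlbumID applies; add {AlbumID} → now {AlbumID, Country, Genre, ReleaseYear}.
No further FD applies.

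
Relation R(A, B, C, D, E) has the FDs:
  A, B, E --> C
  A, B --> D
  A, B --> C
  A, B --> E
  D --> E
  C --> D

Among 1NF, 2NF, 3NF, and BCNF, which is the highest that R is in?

Candidate key: {A, B}. Prime attributes: {A, B}.
D --> E breaks BCNF: {D}⁺ = {D, E}, so {D} is not a superkey.
D --> E has non-prime {E} on the right and a non-superkey on the left, so 3NF fails.
No non-prime attribute depends on a proper subset of any candidate key, so 2NF holds.

2NF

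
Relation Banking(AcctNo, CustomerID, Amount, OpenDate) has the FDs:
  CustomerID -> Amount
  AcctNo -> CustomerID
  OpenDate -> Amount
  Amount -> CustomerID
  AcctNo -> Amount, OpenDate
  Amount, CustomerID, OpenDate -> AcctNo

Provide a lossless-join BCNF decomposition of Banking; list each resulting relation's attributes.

{AcctNo, CustomerID, OpenDate}; {Amount, CustomerID}

Candidate keys of the original relation: {AcctNo}, {OpenDate}.
{AcctNo, Amount, CustomerID, OpenDate}: {CustomerID} determines {Amount, CustomerID} here but is not a superkey — split on CustomerID -> Amount, giving {Amount, CustomerID} and {AcctNo, CustomerID, OpenDate}.
{Amount, CustomerID} has no BCNF violation.
{AcctNo, CustomerID, OpenDate} has no BCNF violation.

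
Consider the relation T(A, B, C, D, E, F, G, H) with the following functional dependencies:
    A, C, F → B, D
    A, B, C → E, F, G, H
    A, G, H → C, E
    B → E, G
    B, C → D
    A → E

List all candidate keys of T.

{A} never appears on the right of any FD, so every key must include it.
{A, B, C}⁺ = {A, B, C, D, E, F, G, H} — all of the relation — so {A, B, C} is a candidate key.
{A, B, H}⁺ = {A, B, C, D, E, F, G, H} — all of the relation — so {A, B, H} is a candidate key.
{A, C, F}⁺ = {A, B, C, D, E, F, G, H} — all of the relation — so {A, C, F} is a candidate key.
{A, F, G, H}⁺ = {A, B, C, D, E, F, G, H} — all of the relation — so {A, F, G, H} is a candidate key.
These are minimal and exhaustive — every other superkey contains one of them.

{A, B, C}, {A, B, H}, {A, C, F}, {A, F, G, H}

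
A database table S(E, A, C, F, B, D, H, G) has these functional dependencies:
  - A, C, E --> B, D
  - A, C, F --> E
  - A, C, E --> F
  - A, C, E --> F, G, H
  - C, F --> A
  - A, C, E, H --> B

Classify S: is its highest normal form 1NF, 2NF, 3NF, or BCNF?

Candidate keys: {A, C, E}, {C, F}. Prime attributes: {A, C, E, F}.
Each dependency's left side is a superkey — BCNF holds.

BCNF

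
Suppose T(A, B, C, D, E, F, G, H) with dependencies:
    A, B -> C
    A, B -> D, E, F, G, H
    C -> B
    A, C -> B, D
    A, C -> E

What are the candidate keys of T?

{A} never appears on the right of any FD, so every key must include it.
{A, B}⁺ = {A, B, C, D, E, F, G, H}, which is every attribute, so {A, B} is a candidate key.
{A, C}⁺ = {A, B, C, D, E, F, G, H}, which is every attribute, so {A, C} is a candidate key.
No proper subset of any of these is a key, and no other minimal superkey exists.

{A, B}, {A, C}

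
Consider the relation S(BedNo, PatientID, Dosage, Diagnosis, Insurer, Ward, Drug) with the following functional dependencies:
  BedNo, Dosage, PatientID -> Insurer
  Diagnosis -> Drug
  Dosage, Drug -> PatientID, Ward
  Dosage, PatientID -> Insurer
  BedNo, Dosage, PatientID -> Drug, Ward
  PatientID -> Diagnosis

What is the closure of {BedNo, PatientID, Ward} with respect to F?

{BedNo, Diagnosis, Drug, PatientID, Ward}

Start with {BedNo, PatientID, Ward}.
PatientID -> Diagnosis applies; add {Diagnosis} → now {BedNo, Diagnosis, PatientID, Ward}.
Diagnosis -> Drug applies; add {Drug} → now {BedNo, Diagnosis, Drug, PatientID, Ward}.
No further FD applies.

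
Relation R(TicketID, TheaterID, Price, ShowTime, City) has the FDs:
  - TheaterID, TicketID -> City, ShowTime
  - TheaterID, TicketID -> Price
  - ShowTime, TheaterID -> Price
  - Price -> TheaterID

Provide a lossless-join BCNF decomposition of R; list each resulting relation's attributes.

Candidate keys of the original relation: {Price, TicketID}, {TheaterID, TicketID}.
Within {City, Price, ShowTime, TheaterID, TicketID}: {ShowTime, TheaterID}⁺ ∩ {City, Price, ShowTime, TheaterID, TicketID} = {Price, ShowTime, TheaterID}, not the whole set, so ShowTime, TheaterID -> Price violates BCNF; decompose into {Price, ShowTime, TheaterID} and {City, ShowTime, TheaterID, TicketID}.
Within {Price, ShowTime, TheaterID}: {Price}⁺ ∩ {Price, ShowTime, TheaterID} = {Price, TheaterID}, not the whole set, so Price -> TheaterID violates BCNF; decompose into {Price, TheaterID} and {Price, ShowTime}.
{Price, TheaterID} is in BCNF.
{Price, ShowTime} is in BCNF.
{City, ShowTime, TheaterID, TicketID} is in BCNF.

{City, ShowTime, TheaterID, TicketID}; {Price, ShowTime}; {Price, TheaterID}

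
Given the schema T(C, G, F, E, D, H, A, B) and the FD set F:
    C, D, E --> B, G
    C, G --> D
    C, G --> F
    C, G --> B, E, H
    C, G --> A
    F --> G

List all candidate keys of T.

{C, D, E}, {C, F}, {C, G}

{C} never appears on the right of any FD, so every key must include it.
{C, F}⁺ = {A, B, C, D, E, F, G, H} — all of the relation — so {C, F} is a candidate key.
{C, G}⁺ = {A, B, C, D, E, F, G, H} — all of the relation — so {C, G} is a candidate key.
{C, D, E}⁺ = {A, B, C, D, E, F, G, H} — all of the relation — so {C, D, E} is a candidate key.
No proper subset of any of these is a key, and no other minimal superkey exists.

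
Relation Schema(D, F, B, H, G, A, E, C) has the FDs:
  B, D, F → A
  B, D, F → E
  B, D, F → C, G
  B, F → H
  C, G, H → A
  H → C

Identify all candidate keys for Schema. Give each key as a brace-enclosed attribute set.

{B, D, F} never appear on the right of any FD, so every key must include all of them.
{B, D, F} is a candidate key since {B, D, F}⁺ = {A, B, C, D, E, F, G, H} covers every attribute.
No smaller or unrelated set reaches every attribute, so there are no other keys.

{B, D, F}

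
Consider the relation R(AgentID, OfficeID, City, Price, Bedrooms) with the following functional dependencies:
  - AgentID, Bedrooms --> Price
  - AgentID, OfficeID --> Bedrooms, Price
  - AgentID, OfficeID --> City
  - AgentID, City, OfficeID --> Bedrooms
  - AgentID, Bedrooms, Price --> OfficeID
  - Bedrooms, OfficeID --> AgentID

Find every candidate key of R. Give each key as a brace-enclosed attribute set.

{AgentID, Bedrooms}, {AgentID, OfficeID}, {Bedrooms, OfficeID}

{AgentID, Bedrooms}⁺ = {AgentID, Bedrooms, City, OfficeID, Price} — all of the relation — so {AgentID, Bedrooms} is a candidate key.
{AgentID, OfficeID}⁺ = {AgentID, Bedrooms, City, OfficeID, Price} — all of the relation — so {AgentID, OfficeID} is a candidate key.
{Bedrooms, OfficeID}⁺ = {AgentID, Bedrooms, City, OfficeID, Price} — all of the relation — so {Bedrooms, OfficeID} is a candidate key.
No proper subset of any of these is a key, and no other minimal superkey exists.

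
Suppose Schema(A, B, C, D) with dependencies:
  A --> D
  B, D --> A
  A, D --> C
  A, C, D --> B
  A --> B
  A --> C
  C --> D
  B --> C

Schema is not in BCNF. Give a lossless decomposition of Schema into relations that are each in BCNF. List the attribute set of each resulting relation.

{A, B, C}; {C, D}

Candidate keys of the original relation: {A}, {B}.
Within {A, B, C, D}: {C}⁺ ∩ {A, B, C, D} = {C, D}, not the whole set, so C --> D violates BCNF; decompose into {C, D} and {A, B, C}.
{C, D} has no BCNF violation.
{A, B, C} has no BCNF violation.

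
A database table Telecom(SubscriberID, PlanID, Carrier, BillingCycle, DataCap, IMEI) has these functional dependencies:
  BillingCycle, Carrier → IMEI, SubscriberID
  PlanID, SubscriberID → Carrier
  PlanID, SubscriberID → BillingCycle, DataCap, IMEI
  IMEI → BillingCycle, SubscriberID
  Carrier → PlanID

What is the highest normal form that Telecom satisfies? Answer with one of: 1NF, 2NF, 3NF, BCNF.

3NF

Candidate keys: {BillingCycle, Carrier}, {Carrier, IMEI}, {Carrier, SubscriberID}, {IMEI, PlanID}, {PlanID, SubscriberID}. Prime attributes: {BillingCycle, Carrier, IMEI, PlanID, SubscriberID}.
For IMEI → BillingCycle, SubscriberID we have {IMEI}⁺ = {BillingCycle, IMEI, SubscriberID}; {IMEI} is not a superkey, so BCNF fails.
Since {BillingCycle, SubscriberID} ⊆ prime attributes and every other non-superkey FD also has a prime right side, the schema is in 3NF.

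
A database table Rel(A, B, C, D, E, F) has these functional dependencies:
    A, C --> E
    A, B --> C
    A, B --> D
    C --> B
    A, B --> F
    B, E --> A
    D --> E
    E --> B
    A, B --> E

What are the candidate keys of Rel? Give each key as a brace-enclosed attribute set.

Closure of {D} is {A, B, C, D, E, F}, the whole schema; {D} is a candidate key.
Closure of {E} is {A, B, C, D, E, F}, the whole schema; {E} is a candidate key.
Closure of {A, B} is {A, B, C, D, E, F}, the whole schema; {A, B} is a candidate key.
Closure of {A, C} is {A, B, C, D, E, F}, the whole schema; {A, C} is a candidate key.
Any other superkey properly contains one of these, so there are no further candidate keys.

{A, B}, {A, C}, {D}, {E}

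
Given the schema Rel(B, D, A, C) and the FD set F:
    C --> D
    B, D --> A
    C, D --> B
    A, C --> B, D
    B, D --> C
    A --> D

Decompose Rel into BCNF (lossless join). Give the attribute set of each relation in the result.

{A, B, C}; {A, D}

Candidate keys of the original relation: {A, B}, {B, D}, {C}.
In {A, B, C, D}, {A} is not a superkey ({A}⁺ restricted to this set is {A, D}), so split on A --> D into {A, D} and {A, B, C}.
{A, D}: every determinant is a superkey — BCNF.
{A, B, C}: every determinant is a superkey — BCNF.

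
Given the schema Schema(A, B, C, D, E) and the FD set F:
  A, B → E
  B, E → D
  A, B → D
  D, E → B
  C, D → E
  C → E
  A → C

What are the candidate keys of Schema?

{A, B}, {A, D}

No FD produces {A}, so it must be in every candidate key.
Closure of {A, B} is {A, B, C, D, E}, the whole schema; {A, B} is a candidate key.
Closure of {A, D} is {A, B, C, D, E}, the whole schema; {A, D} is a candidate key.
These are minimal and exhaustive — every other superkey contains one of them.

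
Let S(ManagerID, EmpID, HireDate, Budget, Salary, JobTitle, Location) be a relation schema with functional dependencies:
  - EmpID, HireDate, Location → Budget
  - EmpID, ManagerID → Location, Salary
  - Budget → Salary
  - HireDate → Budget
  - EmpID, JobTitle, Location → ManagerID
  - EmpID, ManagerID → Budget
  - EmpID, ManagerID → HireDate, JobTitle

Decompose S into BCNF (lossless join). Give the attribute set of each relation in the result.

{Budget, HireDate}; {Budget, Salary}; {EmpID, HireDate, JobTitle, Location, ManagerID}

Candidate keys of the original relation: {EmpID, JobTitle, Location}, {EmpID, ManagerID}.
In {Budget, EmpID, HireDate, JobTitle, Location, ManagerID, Salary}, {EmpID, HireDate, Location} is not a superkey ({EmpID, HireDate, Location}⁺ restricted to this set is {Budget, EmpID, HireDate, Location, Salary}), so split on EmpID, HireDate, Location → Budget, Salary into {Budget, EmpID, HireDate, Location, Salary} and {EmpID, HireDate, JobTitle, Location, ManagerID}.
In {Budget, EmpID, HireDate, Location, Salary}, {Budget} is not a superkey ({Budget}⁺ restricted to this set is {Budget, Salary}), so split on Budget → Salary into {Budget, Salary} and {Budget, EmpID, HireDate, Location}.
{Budget, Salary} has no BCNF violation.
In {Budget, EmpID, HireDate, Location}, {HireDate} is not a superkey ({HireDate}⁺ restricted to this set is {Budget, HireDate}), so split on HireDate → Budget into {Budget, HireDate} and {EmpID, HireDate, Location}.
{Budget, HireDate} has no BCNF violation.
{EmpID, HireDate, Location} has no BCNF violation.
{EmpID, HireDate, JobTitle, Location, ManagerID} has no BCNF violation.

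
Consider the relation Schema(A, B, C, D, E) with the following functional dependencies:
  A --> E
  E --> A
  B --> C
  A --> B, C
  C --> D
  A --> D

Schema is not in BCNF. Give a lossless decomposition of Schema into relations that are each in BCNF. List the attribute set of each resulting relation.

{A, B, E}; {B, C}; {C, D}

Candidate keys of the original relation: {A}, {E}.
{A, B, C, D, E}: {B} determines {B, C, D} here but is not a superkey — split on B --> C, D, giving {B, C, D} and {A, B, E}.
{B, C, D}: {C} determines {C, D} here but is not a superkey — split on C --> D, giving {C, D} and {B, C}.
{C, D}: every determinant is a superkey — BCNF.
{B, C}: every determinant is a superkey — BCNF.
{A, B, E}: every determinant is a superkey — BCNF.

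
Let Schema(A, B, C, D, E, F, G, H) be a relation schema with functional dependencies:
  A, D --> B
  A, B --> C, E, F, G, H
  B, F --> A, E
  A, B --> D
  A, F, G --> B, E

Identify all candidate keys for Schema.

{A, B}, {A, D}, {A, F, G}, {B, F}

{A, B}⁺ = {A, B, C, D, E, F, G, H}, which is every attribute, so {A, B} is a candidate key.
{A, D}⁺ = {A, B, C, D, E, F, G, H}, which is every attribute, so {A, D} is a candidate key.
{B, F}⁺ = {A, B, C, D, E, F, G, H}, which is every attribute, so {B, F} is a candidate key.
{A, F, G}⁺ = {A, B, C, D, E, F, G, H}, which is every attribute, so {A, F, G} is a candidate key.
No proper subset of any of these is a key, and no other minimal superkey exists.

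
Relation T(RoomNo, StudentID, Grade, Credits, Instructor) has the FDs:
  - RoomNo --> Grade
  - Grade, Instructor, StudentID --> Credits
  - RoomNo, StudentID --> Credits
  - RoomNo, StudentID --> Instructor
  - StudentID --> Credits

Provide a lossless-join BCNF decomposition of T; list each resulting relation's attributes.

Candidate key of the original relation: {RoomNo, StudentID}.
In {Credits, Grade, Instructor, RoomNo, StudentID}, {RoomNo} is not a superkey ({RoomNo}⁺ restricted to this set is {Grade, RoomNo}), so split on RoomNo --> Grade into {Grade, RoomNo} and {Credits, Instructor, RoomNo, StudentID}.
{Grade, RoomNo} has no BCNF violation.
In {Credits, Instructor, RoomNo, StudentID}, {StudentID} is not a superkey ({StudentID}⁺ restricted to this set is {Credits, StudentID}), so split on StudentID --> Credits into {Credits, StudentID} and {Instructor, RoomNo, StudentID}.
{Credits, StudentID} has no BCNF violation.
{Instructor, RoomNo, StudentID} has no BCNF violation.

{Credits, StudentID}; {Grade, RoomNo}; {Instructor, RoomNo, StudentID}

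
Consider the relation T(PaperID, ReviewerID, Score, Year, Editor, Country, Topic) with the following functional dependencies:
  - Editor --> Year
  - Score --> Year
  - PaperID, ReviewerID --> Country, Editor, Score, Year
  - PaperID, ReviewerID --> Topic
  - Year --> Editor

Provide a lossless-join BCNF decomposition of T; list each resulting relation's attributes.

Candidate key of the original relation: {PaperID, ReviewerID}.
Within {Country, Editor, PaperID, ReviewerID, Score, Topic, Year}: {Editor}⁺ ∩ {Country, Editor, PaperID, ReviewerID, Score, Topic, Year} = {Editor, Year}, not the whole set, so Editor --> Year violates BCNF; decompose into {Editor, Year} and {Country, Editor, PaperID, ReviewerID, Score, Topic}.
{Editor, Year} has no BCNF violation.
Within {Country, Editor, PaperID, ReviewerID, Score, Topic}: {Score}⁺ ∩ {Country, Editor, PaperID, ReviewerID, Score, Topic} = {Editor, Score}, not the whole set, so Score --> Editor violates BCNF; decompose into {Editor, Score} and {Country, PaperID, ReviewerID, Score, Topic}.
{Editor, Score} has no BCNF violation.
{Country, PaperID, ReviewerID, Score, Topic} has no BCNF violation.

{Country, PaperID, ReviewerID, Score, Topic}; {Editor, Score}; {Editor, Year}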